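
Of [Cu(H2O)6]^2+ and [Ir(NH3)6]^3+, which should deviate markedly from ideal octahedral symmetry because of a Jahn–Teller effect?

[Cu(H2O)6]^2+

[Cu(H2O)6]^2+: Ligand charges: water is neutral. With an overall charge of +2 the copper centre must be in the +2 oxidation state. Group 11 minus oxidation state 2 gives a d⁹ configuration. The t₂g⁶e_g³ configuration has an unevenly filled e_g set; the Jahn–Teller theorem predicts a tetragonal distortion (typically axial elongation) to lift the degeneracy.
[Ir(NH3)6]^3+: Ligand charges: ammonia is neutral. With an overall charge of +3 the iridium centre must be in the +3 oxidation state. Ir sits in group 9, so the d-electron count is 9 − 3 = 6. A 5d ion has a large Δₒ and is invariably low-spin. The d⁶ configuration leaves the e_g set evenly filled (or empty) — no strong Jahn–Teller driving force.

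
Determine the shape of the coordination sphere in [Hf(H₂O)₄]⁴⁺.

Summing ligand charges against the +4 overall charge gives an oxidation state of +4 for hafnium.
Hf sits in group 4, so the d-electron count is 4 − 4 = 0.
With 4 monodentate ligands the coordination number is 4.
A d⁰ ion has no crystal-field stabilisation preference between square planar and tetrahedral, so four ligands adopt the sterically favoured tetrahedral geometry.

tetrahedral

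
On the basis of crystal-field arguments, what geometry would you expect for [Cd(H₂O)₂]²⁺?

linear

Ligand charges: water is neutral. With an overall charge of +2 the cadmium centre must be in the +2 oxidation state.
Cadmium is a group-12 element; Cd(II) is therefore d¹⁰.
With 2 monodentate ligands the coordination number is 2.
A d¹⁰ ion with only two ligands adopts a linear arrangement (sp hybridisation; no CFSE preference).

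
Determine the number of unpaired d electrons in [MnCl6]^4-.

Summing ligand charges against the −4 overall charge gives an oxidation state of +2 for manganese.
Group 7 minus oxidation state 2 gives a d⁵ configuration.
The spin state decides the count: Chloride is a weak-field ligand for a first-row metal, so the complex is high-spin.
An octahedral high-spin d⁵ ion is t₂g³e_g², giving 5 unpaired electrons.

5 unpaired electrons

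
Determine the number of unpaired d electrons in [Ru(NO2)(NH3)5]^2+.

Ligand charges: each nitro (N-bound nitrite) is −1; ammonia is neutral. With an overall charge of +2 the ruthenium centre must be in the +3 oxidation state.
Ruthenium is a group-8 element; Ru(III) is therefore d⁵.
The spin state decides the count: a 4d ion has a large Δₒ and is invariably low-spin.
An octahedral low-spin d⁵ ion is t₂g⁵e_g⁰, giving 1 unpaired electron.

1 unpaired electron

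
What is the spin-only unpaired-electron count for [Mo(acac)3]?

Summing ligand charges against the 0 overall charge gives an oxidation state of +3 for molybdenum.
Group 6 minus oxidation state 3 gives a d³ configuration.
Counting donor atoms: 3×acetylacetonate (bidentate) → 6 donors. Coordination number = 6.
In an octahedral field the d³ configuration is t₂g³e_g⁰ (only one arrangement possible), giving 3 unpaired electrons.

3 unpaired electrons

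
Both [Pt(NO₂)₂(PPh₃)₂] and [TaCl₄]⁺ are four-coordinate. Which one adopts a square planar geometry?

[Pt(NO₂)₂(PPh₃)₂]

For [Pt(NO₂)₂(PPh₃)₂]: Ligand charges: each nitro (N-bound nitrite) is −1; triphenylphosphine is neutral. With an overall charge of 0 the platinum centre must be in the +2 oxidation state. Pt sits in group 10, so the d-electron count is 10 − 2 = 8. A 5d d⁸ ion has a large crystal-field splitting; square planar leaves the high-energy d_{x²−y²} orbital empty and maximises CFSE. → square planar.
For [TaCl₄]⁺: Ligand charges: each chloride is −1. With an overall charge of +1 the tantalum centre must be in the +5 oxidation state. Group 5 minus oxidation state 5 gives a d⁰ configuration. A d⁰ ion has no crystal-field stabilisation preference between square planar and tetrahedral, so four ligands adopt the sterically favoured tetrahedral geometry. → tetrahedral.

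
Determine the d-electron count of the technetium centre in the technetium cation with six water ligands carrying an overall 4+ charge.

Water is neutral; balancing the +4 overall charge requires Tc(IV).
Group 7 minus oxidation state 4 gives a d³ configuration.

d3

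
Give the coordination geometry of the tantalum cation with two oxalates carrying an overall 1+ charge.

tetrahedral

Summing ligand charges against the +1 overall charge gives an oxidation state of +5 for tantalum.
Group 5 minus oxidation state 5 gives a d⁰ configuration.
Counting donor atoms: 2×oxalate (bidentate) → 4 donors. Coordination number = 4.
A d⁰ ion has no crystal-field stabilisation preference between square planar and tetrahedral, so four ligands adopt the sterically favoured tetrahedral geometry.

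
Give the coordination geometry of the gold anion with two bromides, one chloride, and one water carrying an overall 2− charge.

tetrahedral

Ligand charges: each bromide is −1; each chloride is −1; water is neutral. With an overall charge of −2 the gold centre must be in the +1 oxidation state.
Gold is a group-11 element; Au(I) is therefore d¹⁰.
With 4 monodentate ligands the coordination number is 4.
A d¹⁰ ion has no crystal-field stabilisation preference between square planar and tetrahedral, so four ligands adopt the sterically favoured tetrahedral geometry.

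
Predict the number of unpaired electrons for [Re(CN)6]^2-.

3

Ligand charges: each cyanide is −1. With an overall charge of −2 the rhenium centre must be in the +4 oxidation state.
Re sits in group 7, so the d-electron count is 7 − 4 = 3.
In an octahedral field the d³ configuration is t₂g³e_g⁰ (only one arrangement possible), giving 3 unpaired electrons.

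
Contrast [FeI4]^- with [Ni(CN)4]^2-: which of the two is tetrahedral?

[FeI4]^-

For [FeI4]^-: Summing ligand charges against the −1 overall charge gives an oxidation state of +3 for iron. Group 8 minus oxidation state 3 gives a d⁵ configuration. A high-spin d⁵ ion has zero CFSE in either geometry, so four ligands adopt the sterically favoured tetrahedral geometry. → tetrahedral.
For [Ni(CN)4]^2-: Summing ligand charges against the −2 overall charge gives an oxidation state of +2 for nickel. Nickel is a group-10 element; Ni(II) is therefore d⁸. Cyanide is a strong-field ligand (high in the spectrochemical series). A 3d d⁸ ion with strong-field ligands gains enough CFSE to favour square planar over tetrahedral. → square planar.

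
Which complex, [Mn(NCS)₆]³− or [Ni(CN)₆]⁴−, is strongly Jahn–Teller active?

[Mn(NCS)₆]³−

[Mn(NCS)₆]³−: Ligand charges: each isothiocyanate is −1. With an overall charge of −3 the manganese centre must be in the +3 oxidation state. Mn sits in group 7, so the d-electron count is 7 − 3 = 4. Isothiocyanate is a weak-field ligand for a first-row metal, so the complex is high-spin. The t₂g³e_g¹ (high-spin) configuration has an unevenly filled e_g set; the Jahn–Teller theorem predicts a tetragonal distortion (typically axial elongation) to lift the degeneracy.
[Ni(CN)₆]⁴−: Summing ligand charges against the −4 overall charge gives an oxidation state of +2 for nickel. Ni sits in group 10, so the d-electron count is 10 − 2 = 8. The d⁸ configuration leaves the e_g set evenly filled (or empty) — no strong Jahn–Teller driving force.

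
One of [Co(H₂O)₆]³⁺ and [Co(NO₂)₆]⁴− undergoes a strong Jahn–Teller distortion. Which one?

[Co(H₂O)₆]³⁺: Water is neutral; balancing the +3 overall charge requires Co(III). Co sits in group 9, so the d-electron count is 9 − 3 = 6. Co(III) has an exceptionally large octahedral splitting and is low-spin with essentially every ligand except fluoride. The d⁶ configuration leaves the e_g set evenly filled (or empty) — no strong Jahn–Teller driving force.
[Co(NO₂)₆]⁴−: Ligand charges: each nitro (N-bound nitrite) is −1. With an overall charge of −4 the cobalt centre must be in the +2 oxidation state. Group 9 minus oxidation state 2 gives a d⁷ configuration. Nitro (N-bound nitrite) is a strong-field ligand (high in the spectrochemical series) for a first-row metal, so the complex is low-spin. The t₂g⁶e_g¹ (low-spin) configuration has an unevenly filled e_g set; the Jahn–Teller theorem predicts a tetragonal distortion (typically axial elongation) to lift the degeneracy.

[Co(NO₂)₆]⁴−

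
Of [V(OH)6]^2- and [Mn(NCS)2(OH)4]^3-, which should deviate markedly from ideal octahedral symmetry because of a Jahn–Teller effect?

[Mn(NCS)2(OH)4]^3-

[V(OH)6]^2-: Each hydroxide is −1; balancing the −2 overall charge requires V(IV). Vanadium is a group-5 element; V(IV) is therefore d¹. The d¹ configuration leaves the e_g set evenly filled (or empty) — no strong Jahn–Teller driving force.
[Mn(NCS)2(OH)4]^3-: Summing ligand charges against the −3 overall charge gives an oxidation state of +3 for manganese. Manganese is a group-7 element; Mn(III) is therefore d⁴. Hydroxide and isothiocyanate are weak-field ligands for a first-row metal, so the complex is high-spin. The t₂g³e_g¹ (high-spin) configuration has an unevenly filled e_g set; the Jahn–Teller theorem predicts a tetragonal distortion (typically axial elongation) to lift the degeneracy.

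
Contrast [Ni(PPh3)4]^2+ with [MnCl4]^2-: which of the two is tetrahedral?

For [Ni(PPh3)4]^2+: Summing ligand charges against the +2 overall charge gives an oxidation state of +2 for nickel. Group 10 minus oxidation state 2 gives a d⁸ configuration. Triphenylphosphine is a strong-field ligand (high in the spectrochemical series). A 3d d⁸ ion with strong-field ligands gains enough CFSE to favour square planar over tetrahedral. → square planar.
For [MnCl4]^2-: Summing ligand charges against the −2 overall charge gives an oxidation state of +2 for manganese. Manganese is a group-7 element; Mn(II) is therefore d⁵. A high-spin d⁵ ion has zero CFSE in either geometry, so four ligands adopt the sterically favoured tetrahedral geometry. → tetrahedral.

[MnCl4]^2-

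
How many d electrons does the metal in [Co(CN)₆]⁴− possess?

Ligand charges: each cyanide is −1. With an overall charge of −4 the cobalt centre must be in the +2 oxidation state.
Cobalt is a group-9 element; Co(II) is therefore d⁷.

d⁷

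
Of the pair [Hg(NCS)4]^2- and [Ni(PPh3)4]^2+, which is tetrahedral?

[Hg(NCS)4]^2-

For [Hg(NCS)4]^2-: Each isothiocyanate is −1; balancing the −2 overall charge requires Hg(II). Hg sits in group 12, so the d-electron count is 12 − 2 = 10. A d¹⁰ ion has no crystal-field stabilisation preference between square planar and tetrahedral, so four ligands adopt the sterically favoured tetrahedral geometry. → tetrahedral.
For [Ni(PPh3)4]^2+: Triphenylphosphine is neutral; balancing the +2 overall charge requires Ni(II). Nickel is a group-10 element; Ni(II) is therefore d⁸. Triphenylphosphine is a strong-field ligand (high in the spectrochemical series). A 3d d⁸ ion with strong-field ligands gains enough CFSE to favour square planar over tetrahedral. → square planar.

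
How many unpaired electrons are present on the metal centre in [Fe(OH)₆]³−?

Each hydroxide is −1; balancing the −3 overall charge requires Fe(III).
Fe sits in group 8, so the d-electron count is 8 − 3 = 5.
The spin state decides the count: Hydroxide is a weak-field ligand for a first-row metal, so the complex is high-spin.
An octahedral high-spin d⁵ ion is t₂g³e_g², giving 5 unpaired electrons.

5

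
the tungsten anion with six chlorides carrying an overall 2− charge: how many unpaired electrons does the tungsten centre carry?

Ligand charges: each chloride is −1. With an overall charge of −2 the tungsten centre must be in the +4 oxidation state.
W sits in group 6, so the d-electron count is 6 − 4 = 2.
In an octahedral field the d² configuration is t₂g²e_g⁰ (only one arrangement possible), giving 2 unpaired electrons.

2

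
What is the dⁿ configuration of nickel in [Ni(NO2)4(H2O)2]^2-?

Ligand charges: each nitro (N-bound nitrite) is −1; water is neutral. With an overall charge of −2 the nickel centre must be in the +2 oxidation state.
Group 10 minus oxidation state 2 gives a d⁸ configuration.

d⁸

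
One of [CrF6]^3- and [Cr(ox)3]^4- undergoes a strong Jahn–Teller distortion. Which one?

[Cr(ox)3]^4-

[CrF6]^3-: Summing ligand charges against the −3 overall charge gives an oxidation state of +3 for chromium. Cr sits in group 6, so the d-electron count is 6 − 3 = 3. The d³ configuration leaves the e_g set evenly filled (or empty) — no strong Jahn–Teller driving force.
[Cr(ox)3]^4-: Ligand charges: each oxalate is −2. With an overall charge of −4 the chromium centre must be in the +2 oxidation state. Cr sits in group 6, so the d-electron count is 6 − 2 = 4. Oxalate is a weak-field ligand for a first-row metal, so the complex is high-spin. The t₂g³e_g¹ (high-spin) configuration has an unevenly filled e_g set; the Jahn–Teller theorem predicts a tetragonal distortion (typically axial elongation) to lift the degeneracy.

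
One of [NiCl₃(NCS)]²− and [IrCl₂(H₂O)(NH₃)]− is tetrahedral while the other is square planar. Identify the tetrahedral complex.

[NiCl₃(NCS)]²−

For [NiCl₃(NCS)]²−: Ligand charges: each chloride is −1; each isothiocyanate is −1. With an overall charge of −2 the nickel centre must be in the +2 oxidation state. Ni sits in group 10, so the d-electron count is 10 − 2 = 8. Chloride and isothiocyanate are weak-field ligands. With weak-field ligands the CFSE gain from square planar is small, so a 3d d⁸ ion takes the sterically preferred tetrahedral geometry. → tetrahedral.
For [IrCl₂(H₂O)(NH₃)]−: Ligand charges: each chloride is −1; water is neutral; ammonia is neutral. With an overall charge of −1 the iridium centre must be in the +1 oxidation state. Ir sits in group 9, so the d-electron count is 9 − 1 = 8. A 5d d⁸ ion has a large crystal-field splitting; square planar leaves the high-energy d_{x²−y²} orbital empty and maximises CFSE. → square planar.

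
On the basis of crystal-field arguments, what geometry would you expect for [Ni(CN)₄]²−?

Summing ligand charges against the −2 overall charge gives an oxidation state of +2 for nickel.
Group 10 minus oxidation state 2 gives a d⁸ configuration.
With 4 monodentate ligands the coordination number is 4.
Cyanide is a strong-field ligand (high in the spectrochemical series).
A 3d d⁸ ion with strong-field ligands gains enough CFSE to favour square planar over tetrahedral.

square planar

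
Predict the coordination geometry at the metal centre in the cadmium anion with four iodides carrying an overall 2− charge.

tetrahedral

Ligand charges: each iodide is −1. With an overall charge of −2 the cadmium centre must be in the +2 oxidation state.
Group 12 minus oxidation state 2 gives a d¹⁰ configuration.
With 4 monodentate ligands the coordination number is 4.
A d¹⁰ ion has no crystal-field stabilisation preference between square planar and tetrahedral, so four ligands adopt the sterically favoured tetrahedral geometry.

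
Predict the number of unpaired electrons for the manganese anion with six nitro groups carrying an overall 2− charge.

3

Summing ligand charges against the −2 overall charge gives an oxidation state of +4 for manganese.
Group 7 minus oxidation state 4 gives a d³ configuration.
In an octahedral field the d³ configuration is t₂g³e_g⁰ (only one arrangement possible), giving 3 unpaired electrons.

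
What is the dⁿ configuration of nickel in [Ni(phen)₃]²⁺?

Summing ligand charges against the +2 overall charge gives an oxidation state of +2 for nickel.
Group 10 minus oxidation state 2 gives a d⁸ configuration.

d⁸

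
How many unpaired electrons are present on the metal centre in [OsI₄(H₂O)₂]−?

Summing ligand charges against the −1 overall charge gives an oxidation state of +3 for osmium.
Group 8 minus oxidation state 3 gives a d⁵ configuration.
The spin state decides the count: a 5d ion has a large Δₒ and is invariably low-spin.
An octahedral low-spin d⁵ ion is t₂g⁵e_g⁰, giving 1 unpaired electron.

1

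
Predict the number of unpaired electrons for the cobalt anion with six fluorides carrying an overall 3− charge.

4 unpaired electrons

Each fluoride is −1; balancing the −3 overall charge requires Co(III).
Group 9 minus oxidation state 3 gives a d⁶ configuration.
The spin state decides the count: fluoride is the one ligand weak enough to leave Co(III) high-spin — [CoF₆]³⁻ is the classic exception.
An octahedral high-spin d⁶ ion is t₂g⁴e_g², giving 4 unpaired electrons.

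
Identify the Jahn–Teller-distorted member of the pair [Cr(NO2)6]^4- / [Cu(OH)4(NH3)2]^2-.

[Cr(NO2)6]^4-: Ligand charges: each nitro (N-bound nitrite) is −1. With an overall charge of −4 the chromium centre must be in the +2 oxidation state. Chromium is a group-6 element; Cr(II) is therefore d⁴. Nitro (N-bound nitrite) is a strong-field ligand (high in the spectrochemical series) for a first-row metal, so the complex is low-spin. The d⁴ configuration leaves the e_g set evenly filled (or empty) — no strong Jahn–Teller driving force.
[Cu(OH)4(NH3)2]^2-: Each hydroxide is −1; ammonia is neutral; balancing the −2 overall charge requires Cu(II). Group 11 minus oxidation state 2 gives a d⁹ configuration. The t₂g⁶e_g³ configuration has an unevenly filled e_g set; the Jahn–Teller theorem predicts a tetragonal distortion (typically axial elongation) to lift the degeneracy.

[Cu(OH)4(NH3)2]^2-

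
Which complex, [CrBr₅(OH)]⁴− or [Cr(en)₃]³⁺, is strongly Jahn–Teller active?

[CrBr₅(OH)]⁴−: Ligand charges: each bromide is −1; each hydroxide is −1. With an overall charge of −4 the chromium centre must be in the +2 oxidation state. Chromium is a group-6 element; Cr(II) is therefore d⁴. Bromide and hydroxide are weak-field ligands for a first-row metal, so the complex is high-spin. The t₂g³e_g¹ (high-spin) configuration has an unevenly filled e_g set; the Jahn–Teller theorem predicts a tetragonal distortion (typically axial elongation) to lift the degeneracy.
[Cr(en)₃]³⁺: Ethylenediamine is neutral; balancing the +3 overall charge requires Cr(III). Chromium is a group-6 element; Cr(III) is therefore d³. The d³ configuration leaves the e_g set evenly filled (or empty) — no strong Jahn–Teller driving force.

[CrBr₅(OH)]⁴−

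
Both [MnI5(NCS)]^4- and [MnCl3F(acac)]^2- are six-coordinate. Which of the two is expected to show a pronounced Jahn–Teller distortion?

[MnI5(NCS)]^4-: Summing ligand charges against the −4 overall charge gives an oxidation state of +2 for manganese. Group 7 minus oxidation state 2 gives a d⁵ configuration. Iodide and isothiocyanate are weak-field ligands for a first-row metal, so the complex is high-spin. The d⁵ configuration leaves the e_g set evenly filled (or empty) — no strong Jahn–Teller driving force.
[MnCl3F(acac)]^2-: Ligand charges: each chloride is −1; each fluoride is −1; each acetylacetonate is −1. With an overall charge of −2 the manganese centre must be in the +3 oxidation state. Manganese is a group-7 element; Mn(III) is therefore d⁴. Acetylacetonate, chloride, and fluoride are weak-field ligands for a first-row metal, so the complex is high-spin. The t₂g³e_g¹ (high-spin) configuration has an unevenly filled e_g set; the Jahn–Teller theorem predicts a tetragonal distortion (typically axial elongation) to lift the degeneracy.

[MnCl3F(acac)]^2-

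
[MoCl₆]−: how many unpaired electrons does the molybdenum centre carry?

Ligand charges: each chloride is −1. With an overall charge of −1 the molybdenum centre must be in the +5 oxidation state.
Molybdenum is a group-6 element; Mo(V) is therefore d¹.
In an octahedral field the d¹ configuration is t₂g¹e_g⁰ (only one arrangement possible), giving 1 unpaired electron.

1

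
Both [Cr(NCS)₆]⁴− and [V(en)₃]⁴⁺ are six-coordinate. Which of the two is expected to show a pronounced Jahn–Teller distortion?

[Cr(NCS)₆]⁴−: Each isothiocyanate is −1; balancing the −4 overall charge requires Cr(II). Chromium is a group-6 element; Cr(II) is therefore d⁴. Isothiocyanate is a weak-field ligand for a first-row metal, so the complex is high-spin. The t₂g³e_g¹ (high-spin) configuration has an unevenly filled e_g set; the Jahn–Teller theorem predicts a tetragonal distortion (typically axial elongation) to lift the degeneracy.
[V(en)₃]⁴⁺: Ethylenediamine is neutral; balancing the +4 overall charge requires V(IV). Vanadium is a group-5 element; V(IV) is therefore d¹. The d¹ configuration leaves the e_g set evenly filled (or empty) — no strong Jahn–Teller driving force.

[Cr(NCS)₆]⁴−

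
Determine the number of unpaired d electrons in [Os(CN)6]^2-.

Ligand charges: each cyanide is −1. With an overall charge of −2 the osmium centre must be in the +4 oxidation state.
Os sits in group 8, so the d-electron count is 8 − 4 = 4.
The spin state decides the count: a 5d ion has a large Δₒ and is invariably low-spin.
An octahedral low-spin d⁴ ion is t₂g⁴e_g⁰, giving 2 unpaired electrons.

2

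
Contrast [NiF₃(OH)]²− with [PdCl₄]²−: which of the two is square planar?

[PdCl₄]²−

For [NiF₃(OH)]²−: Summing ligand charges against the −2 overall charge gives an oxidation state of +2 for nickel. Ni sits in group 10, so the d-electron count is 10 − 2 = 8. Fluoride and hydroxide are weak-field ligands. With weak-field ligands the CFSE gain from square planar is small, so a 3d d⁸ ion takes the sterically preferred tetrahedral geometry. → tetrahedral.
For [PdCl₄]²−: Each chloride is −1; balancing the −2 overall charge requires Pd(II). Group 10 minus oxidation state 2 gives a d⁸ configuration. A 4d d⁸ ion has a large crystal-field splitting; square planar leaves the high-energy d_{x²−y²} orbital empty and maximises CFSE. → square planar.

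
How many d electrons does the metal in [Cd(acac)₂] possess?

d10

Ligand charges: each acetylacetonate is −1. With an overall charge of 0 the cadmium centre must be in the +2 oxidation state.
Cadmium is a group-12 element; Cd(II) is therefore d¹⁰.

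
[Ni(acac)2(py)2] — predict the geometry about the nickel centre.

Ligand charges: each acetylacetonate is −1; pyridine is neutral. With an overall charge of 0 the nickel centre must be in the +2 oxidation state.
Ni sits in group 10, so the d-electron count is 10 − 2 = 8.
Counting donor atoms: 2×acetylacetonate (bidentate) → 4 donors; 2×pyridine (monodentate) → 2 donors. Coordination number = 6.
Six donors around a single metal centre give an octahedral coordination sphere.

octahedral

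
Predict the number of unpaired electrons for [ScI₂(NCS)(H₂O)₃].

Each iodide is −1; each isothiocyanate is −1; water is neutral; balancing the 0 overall charge requires Sc(III).
Group 3 minus oxidation state 3 gives a d⁰ configuration.
In an octahedral field the d⁰ configuration is t₂g⁰e_g⁰, giving 0 unpaired electrons.

0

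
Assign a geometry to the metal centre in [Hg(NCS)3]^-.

Ligand charges: each isothiocyanate is −1. With an overall charge of −1 the mercury centre must be in the +2 oxidation state.
Group 12 minus oxidation state 2 gives a d¹⁰ configuration.
Coordination number: 3.
Three ligands around a d¹⁰ centre minimise repulsion in a trigonal-planar arrangement.

trigonal planar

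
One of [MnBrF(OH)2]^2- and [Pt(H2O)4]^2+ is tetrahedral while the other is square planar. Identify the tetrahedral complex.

[MnBrF(OH)2]^2-

For [MnBrF(OH)2]^2-: Each bromide is −1; each fluoride is −1; each hydroxide is −1; balancing the −2 overall charge requires Mn(II). Mn sits in group 7, so the d-electron count is 7 − 2 = 5. A high-spin d⁵ ion has zero CFSE in either geometry, so four ligands adopt the sterically favoured tetrahedral geometry. → tetrahedral.
For [Pt(H2O)4]^2+: Summing ligand charges against the +2 overall charge gives an oxidation state of +2 for platinum. Pt sits in group 10, so the d-electron count is 10 − 2 = 8. A 5d d⁸ ion has a large crystal-field splitting; square planar leaves the high-energy d_{x²−y²} orbital empty and maximises CFSE. → square planar.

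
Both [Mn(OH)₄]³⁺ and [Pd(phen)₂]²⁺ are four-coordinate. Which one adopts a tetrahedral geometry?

For [Mn(OH)₄]³⁺: Each hydroxide is −1; balancing the +3 overall charge requires Mn(VII). Manganese is a group-7 element; Mn(VII) is therefore d⁰. A d⁰ ion has no crystal-field stabilisation preference between square planar and tetrahedral, so four ligands adopt the sterically favoured tetrahedral geometry. → tetrahedral.
For [Pd(phen)₂]²⁺: 1,10-phenanthroline is neutral; balancing the +2 overall charge requires Pd(II). Group 10 minus oxidation state 2 gives a d⁸ configuration. A 4d d⁸ ion has a large crystal-field splitting; square planar leaves the high-energy d_{x²−y²} orbital empty and maximises CFSE. → square planar.

[Mn(OH)₄]³⁺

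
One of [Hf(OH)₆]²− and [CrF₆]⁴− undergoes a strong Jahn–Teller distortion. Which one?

[Hf(OH)₆]²−: Summing ligand charges against the −2 overall charge gives an oxidation state of +4 for hafnium. Hf sits in group 4, so the d-electron count is 4 − 4 = 0. The d⁰ configuration leaves the e_g set evenly filled (or empty) — no strong Jahn–Teller driving force.
[CrF₆]⁴−: Each fluoride is −1; balancing the −4 overall charge requires Cr(II). Chromium is a group-6 element; Cr(II) is therefore d⁴. Fluoride is a weak-field ligand for a first-row metal, so the complex is high-spin. The t₂g³e_g¹ (high-spin) configuration has an unevenly filled e_g set; the Jahn–Teller theorem predicts a tetragonal distortion (typically axial elongation) to lift the degeneracy.

[CrF₆]⁴−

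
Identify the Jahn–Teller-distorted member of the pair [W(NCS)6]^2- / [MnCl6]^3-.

[MnCl6]^3-

[W(NCS)6]^2-: Summing ligand charges against the −2 overall charge gives an oxidation state of +4 for tungsten. Tungsten is a group-6 element; W(IV) is therefore d². The d² configuration leaves the e_g set evenly filled (or empty) — no strong Jahn–Teller driving force.
[MnCl6]^3-: Each chloride is −1; balancing the −3 overall charge requires Mn(III). Manganese is a group-7 element; Mn(III) is therefore d⁴. Chloride is a weak-field ligand for a first-row metal, so the complex is high-spin. The t₂g³e_g¹ (high-spin) configuration has an unevenly filled e_g set; the Jahn–Teller theorem predicts a tetragonal distortion (typically axial elongation) to lift the degeneracy.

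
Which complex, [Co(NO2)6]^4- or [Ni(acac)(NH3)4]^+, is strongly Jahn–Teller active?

[Co(NO2)6]^4-: Each nitro (N-bound nitrite) is −1; balancing the −4 overall charge requires Co(II). Co sits in group 9, so the d-electron count is 9 − 2 = 7. Nitro (N-bound nitrite) is a strong-field ligand (high in the spectrochemical series) for a first-row metal, so the complex is low-spin. The t₂g⁶e_g¹ (low-spin) configuration has an unevenly filled e_g set; the Jahn–Teller theorem predicts a tetragonal distortion (typically axial elongation) to lift the degeneracy.
[Ni(acac)(NH3)4]^+: Each acetylacetonate is −1; ammonia is neutral; balancing the +1 overall charge requires Ni(II). Nickel is a group-10 element; Ni(II) is therefore d⁸. The d⁸ configuration leaves the e_g set evenly filled (or empty) — no strong Jahn–Teller driving force.

[Co(NO2)6]^4-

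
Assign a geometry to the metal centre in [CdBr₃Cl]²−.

Each bromide is −1; each chloride is −1; balancing the −2 overall charge requires Cd(II).
Cd sits in group 12, so the d-electron count is 12 − 2 = 10.
Coordination number: 4.
A d¹⁰ ion has no crystal-field stabilisation preference between square planar and tetrahedral, so four ligands adopt the sterically favoured tetrahedral geometry.

tetrahedral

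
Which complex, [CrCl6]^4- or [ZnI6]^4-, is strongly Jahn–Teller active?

[CrCl6]^4-

[CrCl6]^4-: Summing ligand charges against the −4 overall charge gives an oxidation state of +2 for chromium. Chromium is a group-6 element; Cr(II) is therefore d⁴. Chloride is a weak-field ligand for a first-row metal, so the complex is high-spin. The t₂g³e_g¹ (high-spin) configuration has an unevenly filled e_g set; the Jahn–Teller theorem predicts a tetragonal distortion (typically axial elongation) to lift the degeneracy.
[ZnI6]^4-: Each iodide is −1; balancing the −4 overall charge requires Zn(II). Group 12 minus oxidation state 2 gives a d¹⁰ configuration. The d¹⁰ configuration leaves the e_g set evenly filled (or empty) — no strong Jahn–Teller driving force.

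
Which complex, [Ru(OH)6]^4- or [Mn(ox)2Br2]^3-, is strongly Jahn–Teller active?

[Ru(OH)6]^4-: Each hydroxide is −1; balancing the −4 overall charge requires Ru(II). Ruthenium is a group-8 element; Ru(II) is therefore d⁶. A 4d ion has a large Δₒ and is invariably low-spin. The d⁶ configuration leaves the e_g set evenly filled (or empty) — no strong Jahn–Teller driving force.
[Mn(ox)2Br2]^3-: Summing ligand charges against the −3 overall charge gives an oxidation state of +3 for manganese. Mn sits in group 7, so the d-electron count is 7 − 3 = 4. Bromide and oxalate are weak-field ligands for a first-row metal, so the complex is high-spin. The t₂g³e_g¹ (high-spin) configuration has an unevenly filled e_g set; the Jahn–Teller theorem predicts a tetragonal distortion (typically axial elongation) to lift the degeneracy.

[Mn(ox)2Br2]^3-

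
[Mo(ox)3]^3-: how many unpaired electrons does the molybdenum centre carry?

3 unpaired electrons

Each oxalate is −2; balancing the −3 overall charge requires Mo(III).
Molybdenum is a group-6 element; Mo(III) is therefore d³.
Counting donor atoms: 3×oxalate (bidentate) → 6 donors. Coordination number = 6.
In an octahedral field the d³ configuration is t₂g³e_g⁰ (only one arrangement possible), giving 3 unpaired electrons.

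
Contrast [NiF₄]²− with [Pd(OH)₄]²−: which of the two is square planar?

[Pd(OH)₄]²−

For [NiF₄]²−: Summing ligand charges against the −2 overall charge gives an oxidation state of +2 for nickel. Ni sits in group 10, so the d-electron count is 10 − 2 = 8. Fluoride is a weak-field ligand. With weak-field ligands the CFSE gain from square planar is small, so a 3d d⁸ ion takes the sterically preferred tetrahedral geometry. → tetrahedral.
For [Pd(OH)₄]²−: Summing ligand charges against the −2 overall charge gives an oxidation state of +2 for palladium. Pd sits in group 10, so the d-electron count is 10 − 2 = 8. A 4d d⁸ ion has a large crystal-field splitting; square planar leaves the high-energy d_{x²−y²} orbital empty and maximises CFSE. → square planar.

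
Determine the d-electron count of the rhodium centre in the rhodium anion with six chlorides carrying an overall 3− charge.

Each chloride is −1; balancing the −3 overall charge requires Rh(III).
Group 9 minus oxidation state 3 gives a d⁶ configuration.

d6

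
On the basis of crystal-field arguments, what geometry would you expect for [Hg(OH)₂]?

linear

Summing ligand charges against the 0 overall charge gives an oxidation state of +2 for mercury.
Group 12 minus oxidation state 2 gives a d¹⁰ configuration.
With 2 monodentate ligands the coordination number is 2.
A d¹⁰ ion with only two ligands adopts a linear arrangement (sp hybridisation; no CFSE preference).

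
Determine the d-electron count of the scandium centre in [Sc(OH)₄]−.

d0

Ligand charges: each hydroxide is −1. With an overall charge of −1 the scandium centre must be in the +3 oxidation state.
Scandium is a group-3 element; Sc(III) is therefore d⁰.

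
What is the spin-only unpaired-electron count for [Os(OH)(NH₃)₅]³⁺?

Each hydroxide is −1; ammonia is neutral; balancing the +3 overall charge requires Os(IV).
Osmium is a group-8 element; Os(IV) is therefore d⁴.
The spin state decides the count: a 5d ion has a large Δₒ and is invariably low-spin.
An octahedral low-spin d⁴ ion is t₂g⁴e_g⁰, giving 2 unpaired electrons.

2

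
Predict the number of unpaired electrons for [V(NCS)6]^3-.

Each isothiocyanate is −1; balancing the −3 overall charge requires V(III).
Group 5 minus oxidation state 3 gives a d² configuration.
In an octahedral field the d² configuration is t₂g²e_g⁰ (only one arrangement possible), giving 2 unpaired electrons.

2 unpaired electrons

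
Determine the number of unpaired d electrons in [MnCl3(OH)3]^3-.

4 unpaired electrons

Each chloride is −1; each hydroxide is −1; balancing the −3 overall charge requires Mn(III).
Mn sits in group 7, so the d-electron count is 7 − 3 = 4.
The spin state decides the count: Chloride and hydroxide are weak-field ligands for a first-row metal, so the complex is high-spin.
An octahedral high-spin d⁴ ion is t₂g³e_g¹, giving 4 unpaired electrons.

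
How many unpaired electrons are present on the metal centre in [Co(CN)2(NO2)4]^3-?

0

Ligand charges: each cyanide is −1; each nitro (N-bound nitrite) is −1. With an overall charge of −3 the cobalt centre must be in the +3 oxidation state.
Co sits in group 9, so the d-electron count is 9 − 3 = 6.
The spin state decides the count: Co(III) has an exceptionally large octahedral splitting and is low-spin with essentially every ligand except fluoride.
An octahedral low-spin d⁶ ion is t₂g⁶e_g⁰, giving 0 unpaired electrons.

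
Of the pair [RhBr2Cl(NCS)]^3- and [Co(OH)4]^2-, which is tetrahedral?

For [RhBr2Cl(NCS)]^3-: Each bromide is −1; each chloride is −1; each isothiocyanate is −1; balancing the −3 overall charge requires Rh(I). Rh sits in group 9, so the d-electron count is 9 − 1 = 8. A 4d d⁸ ion has a large crystal-field splitting; square planar leaves the high-energy d_{x²−y²} orbital empty and maximises CFSE. → square planar.
For [Co(OH)4]^2-: Summing ligand charges against the −2 overall charge gives an oxidation state of +2 for cobalt. Cobalt is a group-9 element; Co(II) is therefore d⁷. For a high-spin 3d d⁷ ion with weak-field ligands the small Δₜ gives little square-planar CFSE advantage, so four ligands adopt the sterically favoured tetrahedral geometry. → tetrahedral.

[Co(OH)4]^2-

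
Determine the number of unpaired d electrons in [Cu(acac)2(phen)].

Each acetylacetonate is −1; 1,10-phenanthroline is neutral; balancing the 0 overall charge requires Cu(II).
Group 11 minus oxidation state 2 gives a d⁹ configuration.
Counting donor atoms: 2×acetylacetonate (bidentate) → 4 donors; 1×1,10-phenanthroline (bidentate) → 2 donors. Coordination number = 6.
In an octahedral field the d⁹ configuration is t₂g⁶e_g³ (only one arrangement possible), giving 1 unpaired electron.

1 unpaired electron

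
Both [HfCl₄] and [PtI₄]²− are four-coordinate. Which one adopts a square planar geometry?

For [HfCl₄]: Ligand charges: each chloride is −1. With an overall charge of 0 the hafnium centre must be in the +4 oxidation state. Hafnium is a group-4 element; Hf(IV) is therefore d⁰. A d⁰ ion has no crystal-field stabilisation preference between square planar and tetrahedral, so four ligands adopt the sterically favoured tetrahedral geometry. → tetrahedral.
For [PtI₄]²−: Each iodide is −1; balancing the −2 overall charge requires Pt(II). Platinum is a group-10 element; Pt(II) is therefore d⁸. A 5d d⁸ ion has a large crystal-field splitting; square planar leaves the high-energy d_{x²−y²} orbital empty and maximises CFSE. → square planar.

[PtI₄]²−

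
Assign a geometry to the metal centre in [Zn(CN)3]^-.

trigonal planar

Summing ligand charges against the −1 overall charge gives an oxidation state of +2 for zinc.
Zn sits in group 12, so the d-electron count is 12 − 2 = 10.
With 3 monodentate ligands the coordination number is 3.
Three ligands around a d¹⁰ centre minimise repulsion in a trigonal-planar arrangement.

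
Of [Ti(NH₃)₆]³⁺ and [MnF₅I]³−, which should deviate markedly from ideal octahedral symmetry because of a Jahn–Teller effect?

[Ti(NH₃)₆]³⁺: Summing ligand charges against the +3 overall charge gives an oxidation state of +3 for titanium. Titanium is a group-4 element; Ti(III) is therefore d¹. The d¹ configuration leaves the e_g set evenly filled (or empty) — no strong Jahn–Teller driving force.
[MnF₅I]³−: Summing ligand charges against the −3 overall charge gives an oxidation state of +3 for manganese. Group 7 minus oxidation state 3 gives a d⁴ configuration. Fluoride and iodide are weak-field ligands for a first-row metal, so the complex is high-spin. The t₂g³e_g¹ (high-spin) configuration has an unevenly filled e_g set; the Jahn–Teller theorem predicts a tetragonal distortion (typically axial elongation) to lift the degeneracy.

[MnF₅I]³−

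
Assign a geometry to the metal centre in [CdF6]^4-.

octahedral

Ligand charges: each fluoride is −1. With an overall charge of −4 the cadmium centre must be in the +2 oxidation state.
Cd sits in group 12, so the d-electron count is 12 − 2 = 10.
Coordination number: 6.
Six donors around a single metal centre give an octahedral coordination sphere.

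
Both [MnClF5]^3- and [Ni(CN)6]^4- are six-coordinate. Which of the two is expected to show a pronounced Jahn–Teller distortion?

[MnClF5]^3-: Ligand charges: each chloride is −1; each fluoride is −1. With an overall charge of −3 the manganese centre must be in the +3 oxidation state. Group 7 minus oxidation state 3 gives a d⁴ configuration. Chloride and fluoride are weak-field ligands for a first-row metal, so the complex is high-spin. The t₂g³e_g¹ (high-spin) configuration has an unevenly filled e_g set; the Jahn–Teller theorem predicts a tetragonal distortion (typically axial elongation) to lift the degeneracy.
[Ni(CN)6]^4-: Ligand charges: each cyanide is −1. With an overall charge of −4 the nickel centre must be in the +2 oxidation state. Ni sits in group 10, so the d-electron count is 10 − 2 = 8. The d⁸ configuration leaves the e_g set evenly filled (or empty) — no strong Jahn–Teller driving force.

[MnClF5]^3-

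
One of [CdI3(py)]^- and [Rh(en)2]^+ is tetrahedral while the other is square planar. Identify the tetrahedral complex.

For [CdI3(py)]^-: Ligand charges: each iodide is −1; pyridine is neutral. With an overall charge of −1 the cadmium centre must be in the +2 oxidation state. Group 12 minus oxidation state 2 gives a d¹⁰ configuration. A d¹⁰ ion has no crystal-field stabilisation preference between square planar and tetrahedral, so four ligands adopt the sterically favoured tetrahedral geometry. → tetrahedral.
For [Rh(en)2]^+: Ethylenediamine is neutral; balancing the +1 overall charge requires Rh(I). Rh sits in group 9, so the d-electron count is 9 − 1 = 8. A 4d d⁸ ion has a large crystal-field splitting; square planar leaves the high-energy d_{x²−y²} orbital empty and maximises CFSE. → square planar.

[CdI3(py)]^-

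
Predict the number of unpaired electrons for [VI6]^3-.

2

Each iodide is −1; balancing the −3 overall charge requires V(III).
Group 5 minus oxidation state 3 gives a d² configuration.
In an octahedral field the d² configuration is t₂g²e_g⁰ (only one arrangement possible), giving 2 unpaired electrons.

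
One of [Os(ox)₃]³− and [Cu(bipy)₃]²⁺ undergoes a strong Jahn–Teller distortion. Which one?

[Os(ox)₃]³−: Summing ligand charges against the −3 overall charge gives an oxidation state of +3 for osmium. Group 8 minus oxidation state 3 gives a d⁵ configuration. A 5d ion has a large Δₒ and is invariably low-spin. The d⁵ configuration leaves the e_g set evenly filled (or empty) — no strong Jahn–Teller driving force.
[Cu(bipy)₃]²⁺: 2,2′-bipyridine is neutral; balancing the +2 overall charge requires Cu(II). Group 11 minus oxidation state 2 gives a d⁹ configuration. The t₂g⁶e_g³ configuration has an unevenly filled e_g set; the Jahn–Teller theorem predicts a tetragonal distortion (typically axial elongation) to lift the degeneracy.

[Cu(bipy)₃]²⁺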